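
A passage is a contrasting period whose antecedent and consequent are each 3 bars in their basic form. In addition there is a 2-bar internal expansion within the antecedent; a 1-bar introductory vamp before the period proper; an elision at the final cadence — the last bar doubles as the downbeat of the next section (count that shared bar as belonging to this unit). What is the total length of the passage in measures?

9 measures

Basic contrasting period: 3 + 3 = 6 bars.
6 (basic form) + 2 (internal expansion) + 1 (introduction) = 9.
The elision shares a bar with the next section but does not change this unit's count.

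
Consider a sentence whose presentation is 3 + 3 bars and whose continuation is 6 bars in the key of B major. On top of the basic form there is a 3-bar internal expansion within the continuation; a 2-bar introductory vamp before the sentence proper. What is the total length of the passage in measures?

Basic sentence: 3 + 3 + 6 = 12 bars.
12 (basic form) + 3 (internal expansion) + 2 (introduction) = 17.

17 measures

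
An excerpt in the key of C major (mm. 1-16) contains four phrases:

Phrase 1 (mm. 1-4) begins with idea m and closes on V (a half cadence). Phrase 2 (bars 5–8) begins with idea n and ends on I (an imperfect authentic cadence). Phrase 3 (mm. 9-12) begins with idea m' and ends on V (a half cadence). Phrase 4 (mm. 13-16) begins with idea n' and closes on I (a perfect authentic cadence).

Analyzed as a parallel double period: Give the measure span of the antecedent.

In a double period the four phrases pair into a large antecedent (phrases 1–2, ending imperfect authentic cadence) and a large consequent (phrases 3–4, ending perfect authentic cadence). The antecedent spans mm. 1-8.

measures 1–8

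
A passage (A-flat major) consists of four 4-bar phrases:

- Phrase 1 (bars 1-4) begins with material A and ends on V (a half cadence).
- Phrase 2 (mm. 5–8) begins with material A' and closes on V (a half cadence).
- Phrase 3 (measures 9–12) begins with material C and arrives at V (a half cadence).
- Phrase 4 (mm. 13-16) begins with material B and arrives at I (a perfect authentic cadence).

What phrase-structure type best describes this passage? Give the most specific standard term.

contrasting double period

Four phrases in two halves: the first half (bars 1-8) ends with a half cadence, the second (bars 9-16) with a perfect authentic cadence — a large antecedent–consequent pair, i.e. a double period.
Phrase 3 begins with different material from phrase 1, making it contrasting.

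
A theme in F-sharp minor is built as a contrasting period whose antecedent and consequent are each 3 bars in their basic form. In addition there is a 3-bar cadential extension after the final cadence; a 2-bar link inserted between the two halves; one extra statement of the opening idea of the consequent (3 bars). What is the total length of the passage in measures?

Basic contrasting period: 3 + 3 = 6 bars.
6 (basic form) + 3 (cadential extension) + 2 (link) + 3 (extra statement) = 14.

14 measures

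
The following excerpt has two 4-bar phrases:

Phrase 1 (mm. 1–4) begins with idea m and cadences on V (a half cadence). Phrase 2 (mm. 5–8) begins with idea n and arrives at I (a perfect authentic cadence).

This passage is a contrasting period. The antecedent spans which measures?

The antecedent is the phrase ending with the weaker cadence (half cadence, phrase 1) and the consequent the one ending more conclusively (perfect authentic cadence, phrase 2); the antecedent is bars 1–4.

measures 1–4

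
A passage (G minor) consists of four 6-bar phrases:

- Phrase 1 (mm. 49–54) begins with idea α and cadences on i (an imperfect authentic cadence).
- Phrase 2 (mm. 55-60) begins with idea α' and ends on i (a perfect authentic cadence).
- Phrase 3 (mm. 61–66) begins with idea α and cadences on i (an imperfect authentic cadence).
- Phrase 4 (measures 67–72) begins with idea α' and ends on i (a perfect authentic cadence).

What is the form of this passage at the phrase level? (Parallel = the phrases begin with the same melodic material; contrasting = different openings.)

repeated period

The cadence pattern IAC–PAC–IAC–PAC is weak–strong twice, and phrases 3–4 restate phrases 1–2: a period heard twice, not a double period (which would end weakly at phrase 2).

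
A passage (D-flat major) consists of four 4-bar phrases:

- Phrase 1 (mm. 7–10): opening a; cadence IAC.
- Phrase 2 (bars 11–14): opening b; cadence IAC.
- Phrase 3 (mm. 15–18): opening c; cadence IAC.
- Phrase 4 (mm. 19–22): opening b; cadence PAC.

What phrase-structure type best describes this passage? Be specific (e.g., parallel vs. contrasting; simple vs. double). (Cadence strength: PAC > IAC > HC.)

Four phrases in two halves: the first half (mm. 7–14) ends with an imperfect authentic cadence, the second (mm. 15–22) with a perfect authentic cadence — a large antecedent–consequent pair, i.e. a double period.
Phrase 3 begins with different material from phrase 1, making it contrasting.

contrasting double period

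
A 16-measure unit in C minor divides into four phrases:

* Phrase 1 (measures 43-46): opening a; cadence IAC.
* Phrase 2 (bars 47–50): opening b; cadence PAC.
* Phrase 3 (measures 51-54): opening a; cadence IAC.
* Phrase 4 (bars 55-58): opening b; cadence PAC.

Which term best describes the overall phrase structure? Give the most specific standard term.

The cadence pattern IAC–PAC–IAC–PAC is weak–strong twice, and phrases 3–4 restate phrases 1–2: a period heard twice, not a double period (which would end weakly at phrase 2).

repeated period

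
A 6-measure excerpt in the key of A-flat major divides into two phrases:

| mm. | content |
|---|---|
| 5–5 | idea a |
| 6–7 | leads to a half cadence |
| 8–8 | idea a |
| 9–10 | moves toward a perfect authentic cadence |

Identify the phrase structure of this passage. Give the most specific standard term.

Phrase 1 ends with a half cadence (weaker) and phrase 2 with a perfect authentic cadence (stronger): antecedent + consequent = a period.
The two phrases open with the same material (a / a), so the period is parallel.

parallel period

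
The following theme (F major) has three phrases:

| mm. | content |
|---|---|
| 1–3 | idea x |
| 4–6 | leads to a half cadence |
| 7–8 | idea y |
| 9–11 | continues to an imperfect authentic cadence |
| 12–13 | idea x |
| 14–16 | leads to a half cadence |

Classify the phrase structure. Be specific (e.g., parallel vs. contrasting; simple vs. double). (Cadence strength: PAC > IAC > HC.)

The final phrase closes with a half cadence, which is not stronger than the preceding imperfect authentic cadence; the 3 phrases lack an overall antecedent–consequent design and so form a phrase group.

phrase group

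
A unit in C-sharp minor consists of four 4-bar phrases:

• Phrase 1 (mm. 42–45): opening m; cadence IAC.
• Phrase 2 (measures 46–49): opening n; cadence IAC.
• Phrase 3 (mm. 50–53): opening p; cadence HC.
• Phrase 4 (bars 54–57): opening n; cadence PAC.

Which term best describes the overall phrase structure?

contrasting double period

Four phrases in two halves: the first half (mm. 42–49) ends with an imperfect authentic cadence, the second (mm. 50–57) with a perfect authentic cadence — a large antecedent–consequent pair, i.e. a double period.
Phrase 3 begins with different material from phrase 1, making it contrasting.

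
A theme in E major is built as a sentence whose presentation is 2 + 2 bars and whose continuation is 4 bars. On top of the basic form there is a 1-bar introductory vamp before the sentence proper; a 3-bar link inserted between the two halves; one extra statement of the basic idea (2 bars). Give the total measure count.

Basic sentence: 2 + 2 + 4 = 8 bars.
8 (basic form) + 1 (introduction) + 3 (link) + 2 (extra statement) = 14.

14 measures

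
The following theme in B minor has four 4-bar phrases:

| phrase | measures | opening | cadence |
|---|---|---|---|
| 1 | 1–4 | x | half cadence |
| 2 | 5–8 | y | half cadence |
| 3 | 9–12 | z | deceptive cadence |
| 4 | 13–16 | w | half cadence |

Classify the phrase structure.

Phrase 4 ends with a half cadence, no stronger than phrase 2's half cadence, so the four phrases do not form a double period; nor do phrases 3–4 duplicate 1–2, so it is not a repeated period. With no phrase reaching a conclusive cadence, the passage is a phrase group.

phrase group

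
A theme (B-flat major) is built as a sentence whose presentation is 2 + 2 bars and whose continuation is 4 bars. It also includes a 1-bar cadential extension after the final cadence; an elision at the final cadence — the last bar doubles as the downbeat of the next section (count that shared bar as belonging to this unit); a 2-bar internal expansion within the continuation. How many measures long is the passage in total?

Basic sentence: 2 + 2 + 4 = 8 bars.
8 (basic form) + 1 (cadential extension) + 2 (internal expansion) = 11.
The elision shares a bar with the next section but does not change this unit's count.

11 measures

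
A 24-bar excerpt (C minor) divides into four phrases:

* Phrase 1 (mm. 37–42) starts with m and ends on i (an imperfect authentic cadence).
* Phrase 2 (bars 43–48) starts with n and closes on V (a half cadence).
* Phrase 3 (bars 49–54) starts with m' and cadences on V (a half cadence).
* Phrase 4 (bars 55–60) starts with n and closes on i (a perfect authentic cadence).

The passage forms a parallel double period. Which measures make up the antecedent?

In a double period the first pair of phrases (ending half cadence) is the large antecedent and the second pair (ending perfect authentic cadence) is the large consequent; the antecedent is measures 37–48.

measures 37–48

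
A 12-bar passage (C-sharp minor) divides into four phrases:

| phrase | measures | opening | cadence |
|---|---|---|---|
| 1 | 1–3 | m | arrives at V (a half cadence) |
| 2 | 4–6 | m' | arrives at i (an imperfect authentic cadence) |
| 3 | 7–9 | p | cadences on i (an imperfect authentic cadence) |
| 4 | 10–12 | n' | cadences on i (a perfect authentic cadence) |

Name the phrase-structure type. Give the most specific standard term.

Four phrases in two halves: the first half (mm. 1–6) ends with an imperfect authentic cadence, the second (bars 7–12) with a perfect authentic cadence — a large antecedent–consequent pair, i.e. a double period.
Phrase 3 begins with different material from phrase 1, making it contrasting.

contrasting double period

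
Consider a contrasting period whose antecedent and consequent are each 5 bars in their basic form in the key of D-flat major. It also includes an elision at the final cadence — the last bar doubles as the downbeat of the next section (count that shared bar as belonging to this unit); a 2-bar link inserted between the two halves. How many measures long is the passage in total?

Basic contrasting period: 5 + 5 = 10 bars.
10 (basic form) + 2 (link) = 12.
The elision shares a bar with the next section but does not change this unit's count.

12 measures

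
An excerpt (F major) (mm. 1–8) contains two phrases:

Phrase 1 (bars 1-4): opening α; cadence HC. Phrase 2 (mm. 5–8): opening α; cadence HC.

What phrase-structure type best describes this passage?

repeated phrase

Both phrases have the same opening (α) and the same cadence (half cadence): the second is a restatement, not a consequent, so this is a repeated phrase rather than a period.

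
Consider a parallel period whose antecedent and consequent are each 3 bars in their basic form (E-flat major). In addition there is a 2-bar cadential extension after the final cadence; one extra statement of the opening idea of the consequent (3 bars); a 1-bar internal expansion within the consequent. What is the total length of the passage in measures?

Basic parallel period: 3 + 3 = 6 bars.
6 (basic form) + 2 (cadential extension) + 3 (extra statement) + 1 (internal expansion) = 12.

12 measures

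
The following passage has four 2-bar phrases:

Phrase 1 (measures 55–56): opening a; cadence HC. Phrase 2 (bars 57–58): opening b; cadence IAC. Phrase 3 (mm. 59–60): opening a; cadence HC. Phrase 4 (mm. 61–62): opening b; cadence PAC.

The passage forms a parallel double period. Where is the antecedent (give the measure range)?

In a double period the four phrases pair into a large antecedent (phrases 1–2, ending imperfect authentic cadence) and a large consequent (phrases 3–4, ending perfect authentic cadence). The antecedent spans mm. 55-58.

measures 55–58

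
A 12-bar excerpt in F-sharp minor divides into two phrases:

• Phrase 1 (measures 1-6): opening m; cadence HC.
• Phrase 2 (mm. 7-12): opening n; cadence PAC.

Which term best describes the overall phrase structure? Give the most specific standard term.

contrasting period

Phrase 1 ends with a half cadence (weaker) and phrase 2 with a perfect authentic cadence (stronger): antecedent + consequent = a period.
The two phrases open with different material (m / n), so the period is contrasting.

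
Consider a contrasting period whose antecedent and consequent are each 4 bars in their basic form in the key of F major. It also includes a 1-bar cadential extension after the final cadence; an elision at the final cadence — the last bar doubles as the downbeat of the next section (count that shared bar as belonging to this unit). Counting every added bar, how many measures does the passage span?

Basic contrasting period: 4 + 4 = 8 bars.
8 (basic form) + 1 (cadential extension) = 9.
The elision shares a bar with the next section but does not change this unit's count.

9 measures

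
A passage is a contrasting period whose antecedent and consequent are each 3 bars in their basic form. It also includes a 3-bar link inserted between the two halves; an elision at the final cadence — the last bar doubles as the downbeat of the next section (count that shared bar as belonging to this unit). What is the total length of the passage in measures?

9 measures

Basic contrasting period: 3 + 3 = 6 bars.
6 (basic form) + 3 (link) = 9.
The elision shares a bar with the next section but does not change this unit's count.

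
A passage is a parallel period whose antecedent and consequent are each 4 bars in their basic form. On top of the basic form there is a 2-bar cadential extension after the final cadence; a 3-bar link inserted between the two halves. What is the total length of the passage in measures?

Basic parallel period: 4 + 4 = 8 bars.
8 (basic form) + 2 (cadential extension) + 3 (link) = 13.

13 measures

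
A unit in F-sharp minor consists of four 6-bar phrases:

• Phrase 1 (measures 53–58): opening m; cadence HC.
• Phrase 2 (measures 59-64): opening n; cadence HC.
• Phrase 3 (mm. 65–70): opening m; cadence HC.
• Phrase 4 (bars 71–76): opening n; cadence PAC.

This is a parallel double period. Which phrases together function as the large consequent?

In a double period the first pair of phrases (ending half cadence) is the large antecedent and the second pair (ending perfect authentic cadence) is the large consequent; the consequent is phrases 3 and 4.

phrases 3 and 4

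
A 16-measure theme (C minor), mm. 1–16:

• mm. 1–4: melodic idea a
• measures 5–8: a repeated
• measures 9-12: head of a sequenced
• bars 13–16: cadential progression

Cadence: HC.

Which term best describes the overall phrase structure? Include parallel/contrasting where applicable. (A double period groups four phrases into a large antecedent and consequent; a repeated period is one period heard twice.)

Basic idea (mm. 1–4) + its repetition (bars 5-8) form the presentation; fragmentation and cadence (mm. 9–16) form the continuation — the 16-bar whole is a sentence.

sentence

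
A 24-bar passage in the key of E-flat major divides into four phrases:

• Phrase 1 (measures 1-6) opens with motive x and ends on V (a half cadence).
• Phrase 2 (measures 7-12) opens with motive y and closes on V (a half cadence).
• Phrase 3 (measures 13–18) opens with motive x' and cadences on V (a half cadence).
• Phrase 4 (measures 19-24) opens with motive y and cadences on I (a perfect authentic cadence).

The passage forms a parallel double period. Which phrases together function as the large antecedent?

phrases 1 and 2

In a double period the first pair of phrases (ending half cadence) is the large antecedent and the second pair (ending perfect authentic cadence) is the large consequent; the antecedent is phrases 1 and 2.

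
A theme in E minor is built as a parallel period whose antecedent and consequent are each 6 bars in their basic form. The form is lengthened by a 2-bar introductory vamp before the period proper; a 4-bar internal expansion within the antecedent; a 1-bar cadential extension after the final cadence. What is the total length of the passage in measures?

19 measures

Basic parallel period: 6 + 6 = 12 bars.
12 (basic form) + 2 (introduction) + 4 (internal expansion) + 1 (cadential extension) = 19.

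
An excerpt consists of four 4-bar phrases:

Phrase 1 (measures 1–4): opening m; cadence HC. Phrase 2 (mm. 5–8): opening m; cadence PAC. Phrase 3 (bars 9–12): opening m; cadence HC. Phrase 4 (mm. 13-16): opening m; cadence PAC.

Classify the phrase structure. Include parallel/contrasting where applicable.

The cadence pattern HC–PAC–HC–PAC is weak–strong twice, and phrases 3–4 restate phrases 1–2: a period heard twice, not a double period (which would end weakly at phrase 2).

repeated period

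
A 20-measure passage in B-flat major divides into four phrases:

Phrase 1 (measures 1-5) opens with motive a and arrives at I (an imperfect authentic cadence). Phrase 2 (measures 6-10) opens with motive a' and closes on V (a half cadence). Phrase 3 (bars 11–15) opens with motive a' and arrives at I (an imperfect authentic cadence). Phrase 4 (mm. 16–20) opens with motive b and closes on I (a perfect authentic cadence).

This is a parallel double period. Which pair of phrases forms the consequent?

phrases 3 and 4

In a double period the first pair of phrases (ending half cadence) is the large antecedent and the second pair (ending perfect authentic cadence) is the large consequent; the consequent is phrases 3 and 4.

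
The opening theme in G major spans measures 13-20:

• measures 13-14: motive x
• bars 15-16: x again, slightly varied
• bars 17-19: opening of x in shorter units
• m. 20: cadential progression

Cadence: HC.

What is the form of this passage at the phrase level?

Basic idea (measures 13–14) + its repetition (mm. 15–16) form the presentation; fragmentation and cadence (measures 17–20) form the continuation — the 8-bar whole is a sentence.

sentence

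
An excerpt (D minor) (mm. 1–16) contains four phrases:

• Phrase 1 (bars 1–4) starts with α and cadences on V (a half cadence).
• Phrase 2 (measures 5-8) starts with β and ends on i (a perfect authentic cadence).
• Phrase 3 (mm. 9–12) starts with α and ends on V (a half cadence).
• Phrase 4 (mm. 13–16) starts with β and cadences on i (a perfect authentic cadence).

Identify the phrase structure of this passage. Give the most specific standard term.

repeated period

The cadence pattern HC–PAC–HC–PAC is weak–strong twice, and phrases 3–4 restate phrases 1–2: a period heard twice, not a double period (which would end weakly at phrase 2).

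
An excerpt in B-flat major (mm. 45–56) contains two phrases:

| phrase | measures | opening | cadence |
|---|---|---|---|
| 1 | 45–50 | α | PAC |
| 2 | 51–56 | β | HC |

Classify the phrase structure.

The second phrase closes with a half cadence, which is not stronger than the first phrase's perfect authentic cadence; without a weak→strong cadential pair there is no antecedent–consequent relationship, so this is a phrase group rather than a period.

phrase group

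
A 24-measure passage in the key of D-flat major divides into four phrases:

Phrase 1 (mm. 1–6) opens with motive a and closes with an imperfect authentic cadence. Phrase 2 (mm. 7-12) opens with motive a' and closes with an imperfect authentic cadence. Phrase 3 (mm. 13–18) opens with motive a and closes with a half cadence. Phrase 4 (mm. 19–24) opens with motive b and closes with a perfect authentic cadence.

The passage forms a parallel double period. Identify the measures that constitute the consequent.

In a double period the four phrases pair into a large antecedent (phrases 1–2, ending imperfect authentic cadence) and a large consequent (phrases 3–4, ending perfect authentic cadence). The consequent spans measures 13-24.

measures 13–24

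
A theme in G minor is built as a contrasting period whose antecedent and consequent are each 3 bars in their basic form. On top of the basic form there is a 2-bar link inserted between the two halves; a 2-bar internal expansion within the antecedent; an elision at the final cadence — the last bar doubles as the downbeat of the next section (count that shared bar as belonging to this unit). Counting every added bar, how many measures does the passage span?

10 measures

Basic contrasting period: 3 + 3 = 6 bars.
6 (basic form) + 2 (link) + 2 (internal expansion) = 10.
The elision shares a bar with the next section but does not change this unit's count.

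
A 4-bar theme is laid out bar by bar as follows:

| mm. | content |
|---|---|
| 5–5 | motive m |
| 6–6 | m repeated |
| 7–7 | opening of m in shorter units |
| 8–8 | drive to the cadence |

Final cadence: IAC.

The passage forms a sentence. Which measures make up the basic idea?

The presentation of a sentence is the basic idea (measure 5) plus its repetition (m. 6); the basic idea is therefore bar 5.

measures 5–5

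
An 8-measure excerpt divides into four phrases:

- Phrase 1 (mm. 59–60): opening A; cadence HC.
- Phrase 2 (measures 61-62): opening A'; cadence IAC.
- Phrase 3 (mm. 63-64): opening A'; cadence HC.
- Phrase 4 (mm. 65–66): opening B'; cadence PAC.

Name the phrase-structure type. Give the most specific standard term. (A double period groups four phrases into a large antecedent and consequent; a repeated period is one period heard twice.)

parallel double period

Four phrases in two halves: the first half (mm. 59-62) ends with an imperfect authentic cadence, the second (mm. 63–66) with a perfect authentic cadence — a large antecedent–consequent pair, i.e. a double period.
Phrase 3 begins with the same material as phrase 1, making it parallel.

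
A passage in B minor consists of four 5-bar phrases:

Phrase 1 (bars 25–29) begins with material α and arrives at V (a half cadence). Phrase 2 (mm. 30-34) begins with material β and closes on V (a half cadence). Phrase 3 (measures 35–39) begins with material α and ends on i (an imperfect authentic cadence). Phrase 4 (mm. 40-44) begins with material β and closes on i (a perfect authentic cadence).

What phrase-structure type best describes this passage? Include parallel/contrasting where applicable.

Four phrases in two halves: the first half (bars 25–34) ends with a half cadence, the second (mm. 35–44) with a perfect authentic cadence — a large antecedent–consequent pair, i.e. a double period.
Phrase 3 begins with the same material as phrase 1, making it parallel.

parallel double period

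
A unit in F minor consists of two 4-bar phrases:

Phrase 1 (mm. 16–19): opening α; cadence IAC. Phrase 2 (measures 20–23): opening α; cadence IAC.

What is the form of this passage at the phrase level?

Both phrases have the same opening (α) and the same cadence (imperfect authentic cadence): the second is a restatement, not a consequent, so this is a repeated phrase rather than a period.

repeated phrase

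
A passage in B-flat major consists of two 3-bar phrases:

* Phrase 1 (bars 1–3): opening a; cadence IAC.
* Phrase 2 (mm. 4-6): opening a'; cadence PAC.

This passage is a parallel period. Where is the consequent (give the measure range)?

The antecedent is the phrase ending with the weaker cadence (imperfect authentic cadence, phrase 1) and the consequent the one ending more conclusively (perfect authentic cadence, phrase 2); the consequent is measures 4–6.

measures 4–6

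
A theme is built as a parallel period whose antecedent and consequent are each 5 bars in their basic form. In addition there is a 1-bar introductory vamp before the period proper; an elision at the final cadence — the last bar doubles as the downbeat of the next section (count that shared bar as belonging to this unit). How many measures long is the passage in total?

11 measures

Basic parallel period: 5 + 5 = 10 bars.
10 (basic form) + 1 (introduction) = 11.
The elision shares a bar with the next section but does not change this unit's count.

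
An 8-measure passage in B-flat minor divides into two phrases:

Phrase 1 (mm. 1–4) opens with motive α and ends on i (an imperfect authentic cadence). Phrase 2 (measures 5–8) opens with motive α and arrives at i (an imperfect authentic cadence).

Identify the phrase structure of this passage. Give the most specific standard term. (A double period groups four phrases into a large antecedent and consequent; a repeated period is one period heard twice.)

repeated phrase

Both phrases have the same opening (α) and the same cadence (imperfect authentic cadence): the second is a restatement, not a consequent, so this is a repeated phrase rather than a period.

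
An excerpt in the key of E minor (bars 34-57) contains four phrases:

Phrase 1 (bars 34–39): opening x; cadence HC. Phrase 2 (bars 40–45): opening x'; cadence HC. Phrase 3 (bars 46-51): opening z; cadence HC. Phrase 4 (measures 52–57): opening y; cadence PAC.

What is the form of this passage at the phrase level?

Four phrases in two halves: the first half (mm. 34–45) ends with a half cadence, the second (mm. 46–57) with a perfect authentic cadence — a large antecedent–consequent pair, i.e. a double period.
Phrase 3 begins with different material from phrase 1, making it contrasting.

contrasting double period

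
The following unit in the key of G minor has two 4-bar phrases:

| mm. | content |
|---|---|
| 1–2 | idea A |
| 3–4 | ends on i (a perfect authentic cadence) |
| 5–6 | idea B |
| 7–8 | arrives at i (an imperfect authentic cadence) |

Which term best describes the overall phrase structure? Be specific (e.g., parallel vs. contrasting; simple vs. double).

phrase group

The second phrase closes with an imperfect authentic cadence, which is not stronger than the first phrase's perfect authentic cadence; without a weak→strong cadential pair there is no antecedent–consequent relationship, so this is a phrase group rather than a period.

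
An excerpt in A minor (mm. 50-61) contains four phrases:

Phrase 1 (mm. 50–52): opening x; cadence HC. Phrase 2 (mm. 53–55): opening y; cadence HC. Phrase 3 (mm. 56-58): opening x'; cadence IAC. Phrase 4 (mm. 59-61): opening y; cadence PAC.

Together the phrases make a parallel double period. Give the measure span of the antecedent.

measures 50–55

In a double period the first pair of phrases (ending half cadence) is the large antecedent and the second pair (ending perfect authentic cadence) is the large consequent; the antecedent is measures 50–55.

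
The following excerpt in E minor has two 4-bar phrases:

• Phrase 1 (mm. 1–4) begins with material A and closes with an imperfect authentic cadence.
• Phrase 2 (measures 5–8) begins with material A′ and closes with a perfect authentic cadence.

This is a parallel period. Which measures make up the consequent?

measures 5–8

The phrase ending with the weaker cadence (imperfect authentic cadence) is the antecedent; the one ending more conclusively (perfect authentic cadence) is the consequent. The consequent is measures 5–8.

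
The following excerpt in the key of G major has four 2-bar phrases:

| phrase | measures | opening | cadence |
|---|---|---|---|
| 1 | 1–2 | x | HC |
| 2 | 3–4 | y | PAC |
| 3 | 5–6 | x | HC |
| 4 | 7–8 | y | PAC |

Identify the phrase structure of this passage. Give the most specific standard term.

repeated period

The cadence pattern HC–PAC–HC–PAC is weak–strong twice, and phrases 3–4 restate phrases 1–2: a period heard twice, not a double period (which would end weakly at phrase 2).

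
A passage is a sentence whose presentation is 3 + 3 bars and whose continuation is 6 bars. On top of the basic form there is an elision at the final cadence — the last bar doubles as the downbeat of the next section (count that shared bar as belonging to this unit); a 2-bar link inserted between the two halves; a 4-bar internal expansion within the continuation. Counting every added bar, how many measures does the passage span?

18 measures

Basic sentence: 3 + 3 + 6 = 12 bars.
12 (basic form) + 2 (link) + 4 (internal expansion) = 18.
The elision shares a bar with the next section but does not change this unit's count.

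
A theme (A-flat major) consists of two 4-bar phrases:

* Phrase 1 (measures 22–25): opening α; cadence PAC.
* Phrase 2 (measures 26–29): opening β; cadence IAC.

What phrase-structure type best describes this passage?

phrase group

The second phrase closes with an imperfect authentic cadence, which is not stronger than the first phrase's perfect authentic cadence; without a weak→strong cadential pair there is no antecedent–consequent relationship, so this is a phrase group rather than a period.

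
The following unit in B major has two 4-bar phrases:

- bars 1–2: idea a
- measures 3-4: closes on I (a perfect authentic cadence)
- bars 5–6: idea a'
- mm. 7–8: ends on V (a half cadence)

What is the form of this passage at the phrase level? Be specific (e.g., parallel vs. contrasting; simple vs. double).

phrase group

The second phrase closes with a half cadence, which is not stronger than the first phrase's perfect authentic cadence; without a weak→strong cadential pair there is no antecedent–consequent relationship, so this is a phrase group rather than a period.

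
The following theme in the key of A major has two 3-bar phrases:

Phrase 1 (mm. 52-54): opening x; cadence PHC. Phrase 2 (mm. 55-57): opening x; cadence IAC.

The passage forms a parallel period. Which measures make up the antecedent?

The phrase ending with the weaker cadence (Phrygian half cadence) is the antecedent; the one ending more conclusively (imperfect authentic cadence) is the consequent. The antecedent is measures 52–54.

measures 52–54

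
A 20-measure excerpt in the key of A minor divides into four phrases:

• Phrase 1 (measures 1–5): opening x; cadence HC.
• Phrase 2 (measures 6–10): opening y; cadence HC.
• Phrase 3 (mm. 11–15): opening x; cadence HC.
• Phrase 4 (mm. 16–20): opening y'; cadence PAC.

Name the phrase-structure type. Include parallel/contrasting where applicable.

Four phrases in two halves: the first half (mm. 1–10) ends with a half cadence, the second (measures 11-20) with a perfect authentic cadence — a large antecedent–consequent pair, i.e. a double period.
Phrase 3 begins with the same material as phrase 1, making it parallel.

parallel double period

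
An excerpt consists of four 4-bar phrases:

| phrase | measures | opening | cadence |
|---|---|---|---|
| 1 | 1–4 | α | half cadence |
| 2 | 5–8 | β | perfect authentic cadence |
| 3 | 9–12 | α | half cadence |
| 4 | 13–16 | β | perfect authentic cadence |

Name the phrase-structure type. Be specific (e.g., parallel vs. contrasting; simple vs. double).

repeated period

The cadence pattern HC–PAC–HC–PAC is weak–strong twice, and phrases 3–4 restate phrases 1–2: a period heard twice, not a double period (which would end weakly at phrase 2).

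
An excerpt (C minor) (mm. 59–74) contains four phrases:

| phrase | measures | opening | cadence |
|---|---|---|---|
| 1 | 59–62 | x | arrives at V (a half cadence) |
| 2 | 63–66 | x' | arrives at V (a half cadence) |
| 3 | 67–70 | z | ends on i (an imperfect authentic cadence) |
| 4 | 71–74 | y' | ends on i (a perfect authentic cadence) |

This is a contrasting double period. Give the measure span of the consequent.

In a double period the first pair of phrases (ending half cadence) is the large antecedent and the second pair (ending perfect authentic cadence) is the large consequent; the consequent is measures 67–74.

measures 67–74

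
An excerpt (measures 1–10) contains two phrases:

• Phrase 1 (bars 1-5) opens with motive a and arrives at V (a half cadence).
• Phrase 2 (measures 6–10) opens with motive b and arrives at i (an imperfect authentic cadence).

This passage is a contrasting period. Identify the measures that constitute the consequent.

The antecedent is the phrase ending with the weaker cadence (half cadence, phrase 1) and the consequent the one ending more conclusively (imperfect authentic cadence, phrase 2); the consequent is bars 6–10.

measures 6–10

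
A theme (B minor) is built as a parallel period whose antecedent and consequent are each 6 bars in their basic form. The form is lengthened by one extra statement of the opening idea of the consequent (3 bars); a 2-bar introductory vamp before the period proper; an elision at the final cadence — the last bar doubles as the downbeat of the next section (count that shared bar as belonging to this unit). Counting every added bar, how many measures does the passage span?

17 measures

Basic parallel period: 6 + 6 = 12 bars.
12 (basic form) + 3 (extra statement) + 2 (introduction) = 17.
The elision shares a bar with the next section but does not change this unit's count.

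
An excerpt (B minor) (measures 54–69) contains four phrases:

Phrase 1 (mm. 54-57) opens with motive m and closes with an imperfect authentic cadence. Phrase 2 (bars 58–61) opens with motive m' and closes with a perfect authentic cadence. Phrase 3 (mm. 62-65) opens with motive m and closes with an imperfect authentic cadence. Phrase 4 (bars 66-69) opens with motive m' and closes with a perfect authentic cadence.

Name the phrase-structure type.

repeated period

The cadence pattern IAC–PAC–IAC–PAC is weak–strong twice, and phrases 3–4 restate phrases 1–2: a period heard twice, not a double period (which would end weakly at phrase 2).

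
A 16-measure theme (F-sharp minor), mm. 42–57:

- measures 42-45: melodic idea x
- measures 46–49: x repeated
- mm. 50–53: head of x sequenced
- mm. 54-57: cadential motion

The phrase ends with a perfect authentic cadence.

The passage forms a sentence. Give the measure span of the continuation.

measures 50–57

After the presentation (mm. 42-49), the continuation covers the fragmentation through the cadence: bars 50-57.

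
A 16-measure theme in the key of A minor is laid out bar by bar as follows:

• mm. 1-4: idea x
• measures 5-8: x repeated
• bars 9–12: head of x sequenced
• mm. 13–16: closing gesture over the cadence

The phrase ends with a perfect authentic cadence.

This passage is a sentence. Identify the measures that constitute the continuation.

After the presentation (mm. 1–8), the continuation covers the fragmentation through the cadence: measures 9–16.

measures 9–16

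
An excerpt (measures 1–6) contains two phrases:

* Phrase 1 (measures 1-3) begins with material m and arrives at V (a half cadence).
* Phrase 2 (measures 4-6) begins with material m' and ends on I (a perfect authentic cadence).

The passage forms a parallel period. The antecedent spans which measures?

The antecedent is the phrase ending with the weaker cadence (half cadence, phrase 1) and the consequent the one ending more conclusively (perfect authentic cadence, phrase 2); the antecedent is bars 1–3.

measures 1–3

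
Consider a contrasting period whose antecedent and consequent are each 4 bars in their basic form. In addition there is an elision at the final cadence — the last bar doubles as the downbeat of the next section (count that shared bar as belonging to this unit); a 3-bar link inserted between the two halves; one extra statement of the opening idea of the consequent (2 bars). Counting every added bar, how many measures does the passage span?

13 measures

Basic contrasting period: 4 + 4 = 8 bars.
8 (basic form) + 3 (link) + 2 (extra statement) = 13.
The elision shares a bar with the next section but does not change this unit's count.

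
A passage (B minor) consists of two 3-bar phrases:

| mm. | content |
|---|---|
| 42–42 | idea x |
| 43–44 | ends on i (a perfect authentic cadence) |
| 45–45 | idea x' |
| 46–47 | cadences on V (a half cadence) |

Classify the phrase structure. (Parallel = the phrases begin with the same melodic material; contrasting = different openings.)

phrase group

The second phrase closes with a half cadence, which is not stronger than the first phrase's perfect authentic cadence; without a weak→strong cadential pair there is no antecedent–consequent relationship, so this is a phrase group rather than a period.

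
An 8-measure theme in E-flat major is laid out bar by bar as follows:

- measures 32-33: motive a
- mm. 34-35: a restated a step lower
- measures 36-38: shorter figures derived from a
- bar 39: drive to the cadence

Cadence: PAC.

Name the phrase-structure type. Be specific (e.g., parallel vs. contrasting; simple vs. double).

sentence

Basic idea (mm. 32-33) + its repetition (measures 34–35) form the presentation; fragmentation and cadence (mm. 36–39) form the continuation — the 8-bar whole is a sentence.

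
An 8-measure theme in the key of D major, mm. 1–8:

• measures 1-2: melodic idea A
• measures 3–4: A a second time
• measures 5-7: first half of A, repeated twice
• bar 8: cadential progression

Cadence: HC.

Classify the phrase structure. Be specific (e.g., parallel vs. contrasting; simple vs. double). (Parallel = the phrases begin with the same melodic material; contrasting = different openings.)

Basic idea (bars 1–2) + its repetition (mm. 3–4) form the presentation; fragmentation and cadence (bars 5–8) form the continuation — the 8-bar whole is a sentence.

sentence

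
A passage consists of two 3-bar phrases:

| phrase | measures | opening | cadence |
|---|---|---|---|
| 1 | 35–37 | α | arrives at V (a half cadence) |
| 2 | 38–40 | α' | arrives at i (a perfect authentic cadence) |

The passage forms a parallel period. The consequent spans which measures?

The antecedent is the phrase ending with the weaker cadence (half cadence, phrase 1) and the consequent the one ending more conclusively (perfect authentic cadence, phrase 2); the consequent is bars 38-40.

measures 38–40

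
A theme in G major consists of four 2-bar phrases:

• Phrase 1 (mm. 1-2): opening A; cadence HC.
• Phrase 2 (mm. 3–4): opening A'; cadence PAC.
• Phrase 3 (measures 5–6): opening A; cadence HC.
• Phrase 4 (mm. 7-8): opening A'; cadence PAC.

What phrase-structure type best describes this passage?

repeated period

The cadence pattern HC–PAC–HC–PAC is weak–strong twice, and phrases 3–4 restate phrases 1–2: a period heard twice, not a double period (which would end weakly at phrase 2).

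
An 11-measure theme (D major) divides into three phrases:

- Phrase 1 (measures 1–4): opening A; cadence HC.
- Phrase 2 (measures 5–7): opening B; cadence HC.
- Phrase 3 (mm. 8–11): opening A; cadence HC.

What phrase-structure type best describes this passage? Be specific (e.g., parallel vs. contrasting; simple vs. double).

The final phrase closes with a half cadence, which is not stronger than the preceding half cadence; the 3 phrases lack an overall antecedent–consequent design and so form a phrase group.

phrase group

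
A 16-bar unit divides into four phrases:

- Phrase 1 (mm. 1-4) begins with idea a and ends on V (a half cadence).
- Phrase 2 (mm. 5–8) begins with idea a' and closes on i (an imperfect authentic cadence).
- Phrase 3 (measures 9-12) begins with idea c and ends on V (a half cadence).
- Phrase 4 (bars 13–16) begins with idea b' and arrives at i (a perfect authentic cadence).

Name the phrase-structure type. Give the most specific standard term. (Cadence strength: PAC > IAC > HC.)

contrasting double period

Four phrases in two halves: the first half (mm. 1-8) ends with an imperfect authentic cadence, the second (mm. 9-16) with a perfect authentic cadence — a large antecedent–consequent pair, i.e. a double period.
Phrase 3 begins with different material from phrase 1, making it contrasting.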